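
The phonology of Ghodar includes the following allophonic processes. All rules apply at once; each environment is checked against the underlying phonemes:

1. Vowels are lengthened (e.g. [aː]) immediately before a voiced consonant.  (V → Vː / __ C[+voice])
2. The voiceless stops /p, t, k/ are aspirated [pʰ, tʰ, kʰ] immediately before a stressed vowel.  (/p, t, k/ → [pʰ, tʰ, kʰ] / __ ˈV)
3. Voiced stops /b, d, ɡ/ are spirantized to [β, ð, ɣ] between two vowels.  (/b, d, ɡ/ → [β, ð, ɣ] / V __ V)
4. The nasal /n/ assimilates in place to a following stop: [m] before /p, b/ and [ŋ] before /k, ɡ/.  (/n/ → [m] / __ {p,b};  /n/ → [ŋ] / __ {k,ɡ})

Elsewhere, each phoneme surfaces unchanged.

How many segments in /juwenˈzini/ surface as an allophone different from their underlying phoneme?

Segments that undergo a rule: /u/ → [uː] (rule 1); /e/ → [eː] (rule 1); /i/ → [iː] (rule 1).
All other segments surface unchanged.

3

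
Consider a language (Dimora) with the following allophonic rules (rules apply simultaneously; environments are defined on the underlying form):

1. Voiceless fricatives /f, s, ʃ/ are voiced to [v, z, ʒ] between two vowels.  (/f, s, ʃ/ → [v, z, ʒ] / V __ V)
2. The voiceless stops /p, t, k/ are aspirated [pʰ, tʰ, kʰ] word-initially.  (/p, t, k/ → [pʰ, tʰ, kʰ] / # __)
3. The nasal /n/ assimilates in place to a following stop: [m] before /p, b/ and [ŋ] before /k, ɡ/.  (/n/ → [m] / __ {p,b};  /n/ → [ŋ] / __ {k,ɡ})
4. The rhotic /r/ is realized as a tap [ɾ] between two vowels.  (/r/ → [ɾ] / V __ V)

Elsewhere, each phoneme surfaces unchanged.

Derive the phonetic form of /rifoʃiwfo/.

/r/ (word-initial) is in the target of rule 4 but the environment (between two vowels) is not met → [r].
/i/ (between /r/ and /f/) is unaffected → [i].
Rule 1 applies to /f/ (between /i/ and /o/: between two vowels) → [v].
/o/ (between /f/ and /ʃ/): no rule targets it → [o].
/ʃ/ — between /o/ and /i/, between two vowels — surfaces as [ʒ] (rule 1).
/i/ — not in any rule's target class → [i].
/w/ — not in any rule's target class → [w].
/f/ (between /w/ and /o/) is in the target of rule 1 but the environment (between two vowels) is not met → [f].
/o/ stays [o].

[rivoʒiwfo]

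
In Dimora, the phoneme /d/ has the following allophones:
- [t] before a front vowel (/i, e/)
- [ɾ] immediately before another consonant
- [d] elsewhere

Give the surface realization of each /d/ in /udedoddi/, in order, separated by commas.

Occurrence 1 (position 2): before a front vowel (/i, e/) → [t].
Occurrence 2 (position 4): no conditioning environment matches → elsewhere allophone [d].
Occurrence 3 (position 6): immediately before another consonant → [ɾ].
Occurrence 4 (position 7): before a front vowel (/i, e/) → [t].

[t], [d], [ɾ], [t]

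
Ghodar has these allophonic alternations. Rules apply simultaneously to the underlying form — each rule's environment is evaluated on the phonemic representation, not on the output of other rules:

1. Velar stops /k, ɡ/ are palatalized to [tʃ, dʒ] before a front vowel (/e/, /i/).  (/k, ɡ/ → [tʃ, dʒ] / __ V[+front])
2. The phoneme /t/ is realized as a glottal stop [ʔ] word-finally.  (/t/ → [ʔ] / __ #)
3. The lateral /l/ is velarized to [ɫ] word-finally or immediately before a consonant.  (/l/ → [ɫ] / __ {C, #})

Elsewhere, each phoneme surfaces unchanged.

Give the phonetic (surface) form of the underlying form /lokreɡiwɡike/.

[lokredʒiwdʒitʃe]

/l/ (word-initial) fails the environment for rule 3, so it stays [l].
/k/ (between /o/ and /r/) fails the environment for rule 1, so it stays [k].
/ɡ/ (between /e/ and /i/) occurs before a front vowel → [dʒ] by rule 1.
/ɡ/ meets the environment for rule 1 (before a front vowel) → [dʒ].
/k/ (between /i/ and /e/) occurs before a front vowel → [tʃ] by rule 1.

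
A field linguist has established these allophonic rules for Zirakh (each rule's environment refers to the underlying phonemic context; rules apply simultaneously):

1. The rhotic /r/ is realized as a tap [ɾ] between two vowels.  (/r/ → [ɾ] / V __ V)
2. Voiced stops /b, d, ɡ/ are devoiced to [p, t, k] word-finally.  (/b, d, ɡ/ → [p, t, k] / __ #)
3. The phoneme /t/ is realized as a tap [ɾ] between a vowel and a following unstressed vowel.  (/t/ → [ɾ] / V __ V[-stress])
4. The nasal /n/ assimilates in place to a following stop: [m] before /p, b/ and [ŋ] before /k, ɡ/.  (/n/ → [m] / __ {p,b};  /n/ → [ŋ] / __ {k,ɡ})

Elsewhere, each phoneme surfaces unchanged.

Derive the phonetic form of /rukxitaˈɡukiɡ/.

/r/ (word-initial): rule 1 targets it, but not between two vowels → unchanged [r].
/u/ — not in any rule's target class → [u].
/k/ — not in any rule's target class → [k].
/x/ stays [x].
/i/ (between /x/ and /t/): no rule targets it → [i].
/t/ — between /i/ and /a/, between a vowel and a following unstressed vowel — surfaces as [ɾ] (rule 3).
/a/ (between /t/ and /ɡ/) is unaffected → [a].
/ɡ/ — between /a/ and /u/; rule 2 does not apply here → [ɡ].
/u/ (between /ɡ/ and /k/) is unaffected → [u].
/k/ stays [k].
/i/ stays [i].
/ɡ/ (word-final) occurs word-finally → [k] by rule 2.

[rukxiɾaˈɡukik]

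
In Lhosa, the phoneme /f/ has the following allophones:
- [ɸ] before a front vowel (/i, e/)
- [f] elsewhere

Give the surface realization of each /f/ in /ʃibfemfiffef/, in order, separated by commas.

Occurrence 1 (position 4): before a front vowel (/i, e/) → [ɸ].
Occurrence 2 (position 7): before a front vowel (/i, e/) → [ɸ].
Occurrence 3 (position 9): no conditioning environment matches → elsewhere allophone [f].
Occurrence 4 (position 10): before a front vowel (/i, e/) → [ɸ].
Occurrence 5 (position 12): no conditioning environment matches → elsewhere allophone [f].

[ɸ], [ɸ], [f], [ɸ], [f]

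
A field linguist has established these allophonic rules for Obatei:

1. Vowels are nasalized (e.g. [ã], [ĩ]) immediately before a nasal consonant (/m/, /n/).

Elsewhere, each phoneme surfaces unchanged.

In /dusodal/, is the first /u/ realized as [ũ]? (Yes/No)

No

/u/ (between /d/ and /s/) fails the environment for rule 1, so it stays [u].
The actual realization is [u], not [ũ].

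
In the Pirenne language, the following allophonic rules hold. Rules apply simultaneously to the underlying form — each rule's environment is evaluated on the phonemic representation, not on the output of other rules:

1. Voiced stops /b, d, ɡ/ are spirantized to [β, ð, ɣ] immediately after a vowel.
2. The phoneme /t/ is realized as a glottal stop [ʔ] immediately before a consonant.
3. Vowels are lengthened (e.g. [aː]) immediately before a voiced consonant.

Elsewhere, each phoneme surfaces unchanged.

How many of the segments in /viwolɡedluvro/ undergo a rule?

5

Segments that undergo a rule: /i/ → [iː] (rule 3); /o/ → [oː] (rule 3); /e/ → [eː] (rule 3); /d/ → [ð] (rule 1); /u/ → [uː] (rule 3).
All other segments surface unchanged.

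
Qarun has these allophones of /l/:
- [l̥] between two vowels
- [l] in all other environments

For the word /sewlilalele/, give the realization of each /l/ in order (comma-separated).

[l], [l̥], [l̥], [l̥]

Occurrence 1 (position 4): no conditioning environment matches → elsewhere allophone [l].
Occurrence 2 (position 6): between two vowels → [l̥].
Occurrence 3 (position 8): between two vowels → [l̥].
Occurrence 4 (position 10): between two vowels → [l̥].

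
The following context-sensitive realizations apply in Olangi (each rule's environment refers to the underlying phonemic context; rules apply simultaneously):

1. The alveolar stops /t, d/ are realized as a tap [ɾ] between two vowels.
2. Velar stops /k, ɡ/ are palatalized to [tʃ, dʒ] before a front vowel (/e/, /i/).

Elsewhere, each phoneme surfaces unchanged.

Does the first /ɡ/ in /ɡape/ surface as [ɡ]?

/ɡ/ — word-initial; rule 2 does not apply here → [ɡ].
The actual realization is [ɡ], which matches [ɡ].

Yes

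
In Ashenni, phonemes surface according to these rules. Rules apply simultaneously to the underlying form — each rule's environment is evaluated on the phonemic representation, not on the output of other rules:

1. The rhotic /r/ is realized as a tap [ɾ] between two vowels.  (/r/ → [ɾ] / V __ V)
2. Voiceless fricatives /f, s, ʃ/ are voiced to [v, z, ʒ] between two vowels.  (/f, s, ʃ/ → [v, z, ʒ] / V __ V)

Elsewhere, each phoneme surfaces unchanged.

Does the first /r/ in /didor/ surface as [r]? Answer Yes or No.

Yes

/r/ (word-final) is in the target of rule 1 but the environment (between two vowels) is not met → [r].
The actual realization is [r], which matches [r].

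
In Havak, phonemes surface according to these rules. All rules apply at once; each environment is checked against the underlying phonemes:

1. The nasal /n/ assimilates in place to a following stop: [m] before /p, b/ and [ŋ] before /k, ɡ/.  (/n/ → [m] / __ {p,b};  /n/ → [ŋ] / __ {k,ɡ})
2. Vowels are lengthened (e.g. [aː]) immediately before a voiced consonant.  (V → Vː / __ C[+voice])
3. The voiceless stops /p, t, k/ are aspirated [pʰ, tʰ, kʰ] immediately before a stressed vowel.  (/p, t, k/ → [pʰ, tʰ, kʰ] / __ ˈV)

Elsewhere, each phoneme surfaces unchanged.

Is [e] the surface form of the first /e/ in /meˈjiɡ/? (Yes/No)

No

/e/ (between /m/ and /j/) occurs before a voiced consonant → [eː] by rule 2.
The actual realization is [eː], not [e].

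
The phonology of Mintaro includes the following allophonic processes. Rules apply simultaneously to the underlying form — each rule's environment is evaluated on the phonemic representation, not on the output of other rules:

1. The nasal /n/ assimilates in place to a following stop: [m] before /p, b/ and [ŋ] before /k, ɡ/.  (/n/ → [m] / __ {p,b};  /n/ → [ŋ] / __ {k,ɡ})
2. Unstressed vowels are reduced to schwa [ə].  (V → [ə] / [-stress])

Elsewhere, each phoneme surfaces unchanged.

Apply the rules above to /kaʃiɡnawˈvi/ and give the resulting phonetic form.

[kəʃəɡnəwˈvi]

/a/ — between /k/ and /ʃ/, in an unstressed syllable — surfaces as [ə] (rule 2).
Rule 2 applies to /i/ (between /ʃ/ and /ɡ/: in an unstressed syllable) → [ə].
/n/ (between /ɡ/ and /a/) fails the environment for rule 1, so it stays [n].
/a/ (between /n/ and /w/): in an unstressed syllable, so rule 2 applies → [ə].
/i/ (word-final) fails the environment for rule 2, so it stays [i].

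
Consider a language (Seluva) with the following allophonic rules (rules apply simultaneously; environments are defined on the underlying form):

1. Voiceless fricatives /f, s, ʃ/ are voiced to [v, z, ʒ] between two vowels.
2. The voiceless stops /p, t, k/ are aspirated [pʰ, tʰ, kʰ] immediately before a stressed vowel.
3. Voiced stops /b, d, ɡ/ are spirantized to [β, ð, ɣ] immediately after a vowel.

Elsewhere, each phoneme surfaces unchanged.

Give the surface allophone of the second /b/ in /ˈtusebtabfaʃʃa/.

/b/ meets the environment for rule 3 (immediately after a vowel) → [β].

[β]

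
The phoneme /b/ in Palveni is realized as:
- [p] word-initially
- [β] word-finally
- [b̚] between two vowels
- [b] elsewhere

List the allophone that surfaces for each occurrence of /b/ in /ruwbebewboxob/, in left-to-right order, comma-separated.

Occurrence 1 (position 4): no conditioning environment matches → elsewhere allophone [b].
Occurrence 2 (position 6): between two vowels → [b̚].
Occurrence 3 (position 9): no conditioning environment matches → elsewhere allophone [b].
Occurrence 4 (position 13): word-finally → [β].

[b], [b̚], [b], [β]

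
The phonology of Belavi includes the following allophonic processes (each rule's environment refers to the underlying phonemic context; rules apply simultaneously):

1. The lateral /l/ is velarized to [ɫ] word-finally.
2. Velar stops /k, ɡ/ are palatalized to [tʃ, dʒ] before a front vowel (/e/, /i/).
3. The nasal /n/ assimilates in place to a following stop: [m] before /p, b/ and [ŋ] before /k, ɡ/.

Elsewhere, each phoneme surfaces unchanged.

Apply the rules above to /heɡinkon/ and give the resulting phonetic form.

/h/ — not in any rule's target class → [h].
/e/ — not in any rule's target class → [e].
/ɡ/ — between /e/ and /i/, before a front vowel — surfaces as [dʒ] (rule 2).
/i/ (between /ɡ/ and /n/): no rule targets it → [i].
Rule 3 applies to /n/ (between /i/ and /k/: before a labial or velar stop) → [ŋ].
/k/ (between /n/ and /o/): rule 2 targets it, but not before a front vowel → unchanged [k].
/o/ — not in any rule's target class → [o].
/n/ (word-final) is in the target of rule 3 but the environment (before a labial or velar stop) is not met → [n].

[hedʒiŋkon]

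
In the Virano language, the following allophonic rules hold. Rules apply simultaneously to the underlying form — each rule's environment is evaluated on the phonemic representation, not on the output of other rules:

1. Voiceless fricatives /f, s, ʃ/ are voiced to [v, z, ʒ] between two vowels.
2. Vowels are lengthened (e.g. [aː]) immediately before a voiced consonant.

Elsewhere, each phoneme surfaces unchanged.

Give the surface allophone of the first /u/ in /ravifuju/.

/u/ (between /f/ and /j/) occurs before a voiced consonant → [uː] by rule 2.

[uː]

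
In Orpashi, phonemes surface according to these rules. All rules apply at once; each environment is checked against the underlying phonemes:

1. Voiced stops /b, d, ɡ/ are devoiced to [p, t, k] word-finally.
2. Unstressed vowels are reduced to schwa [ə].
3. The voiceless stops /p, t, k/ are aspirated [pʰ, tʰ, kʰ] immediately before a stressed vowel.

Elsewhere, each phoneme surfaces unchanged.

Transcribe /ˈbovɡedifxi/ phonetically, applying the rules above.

[ˈbovɡədəfxə]

/b/ — word-initial; rule 1 does not apply here → [b].
/o/ — between /b/ and /v/; rule 2 does not apply here → [o].
/v/ (between /o/ and /ɡ/) is unaffected → [v].
/ɡ/ (between /v/ and /e/) is in the target of rule 1 but the environment (word-finally) is not met → [ɡ].
/e/ meets the environment for rule 2 (in an unstressed syllable) → [ə].
/d/ — between /e/ and /i/; rule 1 does not apply here → [d].
/i/ (between /d/ and /f/) occurs in an unstressed syllable → [ə] by rule 2.
/f/ (between /i/ and /x/) is unaffected → [f].
/x/ (between /f/ and /i/) is unaffected → [x].
Rule 2 applies to /i/ (word-final: in an unstressed syllable) → [ə].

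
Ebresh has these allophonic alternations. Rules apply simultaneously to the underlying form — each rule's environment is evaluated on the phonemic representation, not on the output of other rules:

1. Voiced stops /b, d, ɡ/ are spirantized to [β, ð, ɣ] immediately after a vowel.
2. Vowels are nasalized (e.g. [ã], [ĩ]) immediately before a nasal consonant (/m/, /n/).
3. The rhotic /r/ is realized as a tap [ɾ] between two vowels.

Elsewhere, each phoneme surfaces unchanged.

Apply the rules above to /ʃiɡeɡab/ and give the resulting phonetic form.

[ʃiɣeɣaβ]

/i/ (between /ʃ/ and /ɡ/) is in the target of rule 2 but the environment (before a nasal consonant) is not met → [i].
Rule 1 applies to /ɡ/ (between /i/ and /e/: immediately after a vowel) → [ɣ].
/e/ — between /ɡ/ and /ɡ/; rule 2 does not apply here → [e].
/ɡ/ — between /e/ and /a/, immediately after a vowel — surfaces as [ɣ] (rule 1).
/a/ (between /ɡ/ and /b/) fails the environment for rule 2, so it stays [a].
/b/ (word-final): immediately after a vowel, so rule 1 applies → [β].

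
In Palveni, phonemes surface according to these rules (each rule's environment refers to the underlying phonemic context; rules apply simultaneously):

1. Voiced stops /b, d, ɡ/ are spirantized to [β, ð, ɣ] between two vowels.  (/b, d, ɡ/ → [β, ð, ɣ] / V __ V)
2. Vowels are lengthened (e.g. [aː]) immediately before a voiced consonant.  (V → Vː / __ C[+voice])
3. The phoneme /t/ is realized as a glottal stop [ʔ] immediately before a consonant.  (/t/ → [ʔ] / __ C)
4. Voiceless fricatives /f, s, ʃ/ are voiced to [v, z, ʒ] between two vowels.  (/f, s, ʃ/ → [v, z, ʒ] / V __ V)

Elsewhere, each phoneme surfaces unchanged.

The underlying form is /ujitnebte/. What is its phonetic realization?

/u/ meets the environment for rule 2 (before a voiced consonant) → [uː].
/j/ (between /u/ and /i/) is unaffected → [j].
/i/ (between /j/ and /t/) fails the environment for rule 2, so it stays [i].
/t/ (between /i/ and /n/) occurs immediately before a consonant → [ʔ] by rule 3.
/n/ — not in any rule's target class → [n].
/e/ meets the environment for rule 2 (before a voiced consonant) → [eː].
/b/ (between /e/ and /t/): rule 1 targets it, but not between two vowels → unchanged [b].
/t/ — between /b/ and /e/; rule 3 does not apply here → [t].
/e/ (word-final) is in the target of rule 2 but the environment (before a voiced consonant) is not met → [e].

[uːjiʔneːbte]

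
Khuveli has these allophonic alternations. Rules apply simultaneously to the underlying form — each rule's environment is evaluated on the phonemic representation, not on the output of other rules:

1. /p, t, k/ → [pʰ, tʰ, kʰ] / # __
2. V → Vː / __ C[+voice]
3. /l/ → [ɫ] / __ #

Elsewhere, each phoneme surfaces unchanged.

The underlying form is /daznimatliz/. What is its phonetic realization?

[daːzniːmatliːz]

/d/ — not in any rule's target class → [d].
/a/ (between /d/ and /z/) occurs before a voiced consonant → [aː] by rule 2.
/z/ (between /a/ and /n/) is unaffected → [z].
/n/ (between /z/ and /i/): no rule targets it → [n].
Rule 2 applies to /i/ (between /n/ and /m/: before a voiced consonant) → [iː].
/m/ (between /i/ and /a/): no rule targets it → [m].
/a/ — between /m/ and /t/; rule 2 does not apply here → [a].
/t/ (between /a/ and /l/) is in the target of rule 1 but the environment (word-initially) is not met → [t].
/l/ — between /t/ and /i/; rule 3 does not apply here → [l].
/i/ (between /l/ and /z/) occurs before a voiced consonant → [iː] by rule 2.
/z/ (word-final) is unaffected → [z].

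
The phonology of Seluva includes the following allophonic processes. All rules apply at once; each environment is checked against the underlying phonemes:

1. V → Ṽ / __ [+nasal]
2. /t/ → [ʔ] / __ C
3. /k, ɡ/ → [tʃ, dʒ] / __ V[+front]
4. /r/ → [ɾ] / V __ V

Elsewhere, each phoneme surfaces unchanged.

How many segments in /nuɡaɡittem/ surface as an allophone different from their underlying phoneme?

Segments that undergo a rule: /ɡ/ → [dʒ] (rule 3); /t/ → [ʔ] (rule 2); /e/ → [ẽ] (rule 1).
All other segments surface unchanged.

3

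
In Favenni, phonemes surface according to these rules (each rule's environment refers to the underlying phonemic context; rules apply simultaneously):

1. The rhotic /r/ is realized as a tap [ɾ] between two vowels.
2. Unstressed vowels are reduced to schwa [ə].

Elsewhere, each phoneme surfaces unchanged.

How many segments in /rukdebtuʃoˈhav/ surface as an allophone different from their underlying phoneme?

Segments that undergo a rule: /u/ → [ə] (rule 2); /e/ → [ə] (rule 2); /u/ → [ə] (rule 2); /o/ → [ə] (rule 2).
All other segments surface unchanged.

4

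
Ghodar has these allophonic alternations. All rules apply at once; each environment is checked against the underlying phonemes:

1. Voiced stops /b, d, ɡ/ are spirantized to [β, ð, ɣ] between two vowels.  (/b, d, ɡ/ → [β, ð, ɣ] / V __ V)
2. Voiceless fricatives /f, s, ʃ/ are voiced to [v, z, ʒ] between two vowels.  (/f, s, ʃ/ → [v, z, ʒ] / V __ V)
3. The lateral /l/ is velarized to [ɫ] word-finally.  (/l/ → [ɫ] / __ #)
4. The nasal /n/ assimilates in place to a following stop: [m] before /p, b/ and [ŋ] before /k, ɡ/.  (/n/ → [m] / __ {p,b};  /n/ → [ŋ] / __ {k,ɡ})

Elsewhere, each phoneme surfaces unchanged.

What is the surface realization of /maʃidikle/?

[maʒiðikle]

/m/ (word-initial) is unaffected → [m].
/a/ — not in any rule's target class → [a].
/ʃ/ (between /a/ and /i/) occurs between two vowels → [ʒ] by rule 2.
/i/ (between /ʃ/ and /d/): no rule targets it → [i].
/d/ meets the environment for rule 1 (between two vowels) → [ð].
/i/ (between /d/ and /k/) is unaffected → [i].
/k/ stays [k].
/l/ (between /k/ and /e/): rule 3 targets it, but not word-finally → unchanged [l].
/e/ (word-final) is unaffected → [e].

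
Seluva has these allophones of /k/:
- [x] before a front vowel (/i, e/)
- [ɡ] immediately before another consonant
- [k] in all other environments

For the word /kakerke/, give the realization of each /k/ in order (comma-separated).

[k], [x], [x]

Occurrence 1 (position 1): no conditioning environment matches → elsewhere allophone [k].
Occurrence 2 (position 3): before a front vowel (/i, e/) → [x].
Occurrence 3 (position 6): before a front vowel (/i, e/) → [x].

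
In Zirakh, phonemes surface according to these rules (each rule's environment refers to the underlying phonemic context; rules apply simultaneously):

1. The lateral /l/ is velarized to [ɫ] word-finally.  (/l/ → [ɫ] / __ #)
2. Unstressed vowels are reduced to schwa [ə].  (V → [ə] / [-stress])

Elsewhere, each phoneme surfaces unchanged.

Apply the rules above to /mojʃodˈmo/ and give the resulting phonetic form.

[məjʃədˈmo]

/m/ — not in any rule's target class → [m].
/o/ — between /m/ and /j/, in an unstressed syllable — surfaces as [ə] (rule 2).
/j/ — not in any rule's target class → [j].
/ʃ/ stays [ʃ].
/o/ (between /ʃ/ and /d/) occurs in an unstressed syllable → [ə] by rule 2.
/d/ — not in any rule's target class → [d].
/m/ (between /d/ and /o/): no rule targets it → [m].
/o/ (word-final) fails the environment for rule 2, so it stays [o].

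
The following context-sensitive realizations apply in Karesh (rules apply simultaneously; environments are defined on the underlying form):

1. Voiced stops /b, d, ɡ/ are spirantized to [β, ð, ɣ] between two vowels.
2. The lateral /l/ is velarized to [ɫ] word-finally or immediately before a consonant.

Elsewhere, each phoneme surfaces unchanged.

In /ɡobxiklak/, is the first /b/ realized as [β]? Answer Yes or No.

No

/b/ (between /o/ and /x/) is in the target of rule 1 but the environment (between two vowels) is not met → [b].
The actual realization is [b], not [β].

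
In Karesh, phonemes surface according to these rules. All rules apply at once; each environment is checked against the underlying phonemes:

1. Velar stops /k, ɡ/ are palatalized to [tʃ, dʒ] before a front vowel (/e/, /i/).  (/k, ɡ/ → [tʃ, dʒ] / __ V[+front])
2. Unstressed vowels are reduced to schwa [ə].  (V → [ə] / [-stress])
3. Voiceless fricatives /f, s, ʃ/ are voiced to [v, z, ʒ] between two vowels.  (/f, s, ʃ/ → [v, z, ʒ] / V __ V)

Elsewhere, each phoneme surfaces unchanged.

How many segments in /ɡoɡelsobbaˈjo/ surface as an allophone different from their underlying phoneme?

5

Segments that undergo a rule: /o/ → [ə] (rule 2); /ɡ/ → [dʒ] (rule 1); /e/ → [ə] (rule 2); /o/ → [ə] (rule 2); /a/ → [ə] (rule 2).
All other segments surface unchanged.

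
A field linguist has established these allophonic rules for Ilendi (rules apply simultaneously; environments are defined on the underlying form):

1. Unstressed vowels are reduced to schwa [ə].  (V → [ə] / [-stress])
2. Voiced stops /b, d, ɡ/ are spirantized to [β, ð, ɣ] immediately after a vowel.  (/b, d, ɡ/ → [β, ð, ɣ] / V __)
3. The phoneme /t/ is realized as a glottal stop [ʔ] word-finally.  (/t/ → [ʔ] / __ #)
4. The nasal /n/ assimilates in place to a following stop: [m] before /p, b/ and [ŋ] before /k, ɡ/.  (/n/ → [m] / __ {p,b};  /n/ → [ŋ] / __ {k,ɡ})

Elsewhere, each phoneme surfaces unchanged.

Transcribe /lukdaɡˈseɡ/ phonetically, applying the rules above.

[ləkdəɣˈseɣ]

/l/ (word-initial) is unaffected → [l].
/u/ — between /l/ and /k/, in an unstressed syllable — surfaces as [ə] (rule 1).
/k/ — not in any rule's target class → [k].
/d/ — between /k/ and /a/; rule 2 does not apply here → [d].
Rule 1 applies to /a/ (between /d/ and /ɡ/: in an unstressed syllable) → [ə].
/ɡ/ — between /a/ and /s/, immediately after a vowel — surfaces as [ɣ] (rule 2).
/s/ — not in any rule's target class → [s].
/e/ (between /s/ and /ɡ/) fails the environment for rule 1, so it stays [e].
Rule 2 applies to /ɡ/ (word-final: immediately after a vowel) → [ɣ].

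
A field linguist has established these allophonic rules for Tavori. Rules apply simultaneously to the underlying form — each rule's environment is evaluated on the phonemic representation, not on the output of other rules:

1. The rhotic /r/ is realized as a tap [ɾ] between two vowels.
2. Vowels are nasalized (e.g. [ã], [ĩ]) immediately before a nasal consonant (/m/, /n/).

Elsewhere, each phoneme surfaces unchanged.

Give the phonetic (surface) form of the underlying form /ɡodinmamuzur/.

/ɡ/ (word-initial): no rule targets it → [ɡ].
/o/ (between /ɡ/ and /d/) is in the target of rule 2 but the environment (before a nasal consonant) is not met → [o].
/d/ stays [d].
/i/ meets the environment for rule 2 (before a nasal consonant) → [ĩ].
/n/ (between /i/ and /m/): no rule targets it → [n].
/m/ — not in any rule's target class → [m].
/a/ meets the environment for rule 2 (before a nasal consonant) → [ã].
/m/ stays [m].
/u/ (between /m/ and /z/): rule 2 targets it, but not before a nasal consonant → unchanged [u].
/z/ (between /u/ and /u/) is unaffected → [z].
/u/ (between /z/ and /r/) fails the environment for rule 2, so it stays [u].
/r/ (word-final) is in the target of rule 1 but the environment (between two vowels) is not met → [r].

[ɡodĩnmãmuzur]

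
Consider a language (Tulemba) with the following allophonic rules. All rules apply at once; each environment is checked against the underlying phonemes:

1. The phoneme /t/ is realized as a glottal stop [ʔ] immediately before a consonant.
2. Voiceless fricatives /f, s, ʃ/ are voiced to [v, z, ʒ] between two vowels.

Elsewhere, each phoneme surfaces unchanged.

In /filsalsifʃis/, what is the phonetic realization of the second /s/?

[s]

/s/ (between /l/ and /i/) fails the environment for rule 2, so it stays [s].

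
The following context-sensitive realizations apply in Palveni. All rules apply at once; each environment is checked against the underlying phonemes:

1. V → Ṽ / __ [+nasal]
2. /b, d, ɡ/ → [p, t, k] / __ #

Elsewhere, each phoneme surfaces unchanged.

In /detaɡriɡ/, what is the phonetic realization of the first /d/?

[d]

/d/ (word-initial) is in the target of rule 2 but the environment (word-finally) is not met → [d].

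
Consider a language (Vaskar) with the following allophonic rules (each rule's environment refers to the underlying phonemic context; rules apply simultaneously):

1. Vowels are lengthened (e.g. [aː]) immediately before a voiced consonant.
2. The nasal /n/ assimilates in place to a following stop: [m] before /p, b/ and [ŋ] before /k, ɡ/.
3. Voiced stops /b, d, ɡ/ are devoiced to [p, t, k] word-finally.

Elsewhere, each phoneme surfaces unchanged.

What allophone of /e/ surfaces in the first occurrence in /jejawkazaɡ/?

[eː]

/e/ — between /j/ and /j/, before a voiced consonant — surfaces as [eː] (rule 1).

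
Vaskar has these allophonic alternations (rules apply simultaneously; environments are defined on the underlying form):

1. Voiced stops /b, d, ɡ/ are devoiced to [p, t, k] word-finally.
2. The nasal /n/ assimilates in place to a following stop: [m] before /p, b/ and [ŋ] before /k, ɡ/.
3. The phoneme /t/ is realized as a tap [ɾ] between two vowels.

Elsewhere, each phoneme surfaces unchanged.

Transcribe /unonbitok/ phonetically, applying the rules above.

[unombiɾok]

/n/ (between /u/ and /o/): rule 2 targets it, but not before a labial or velar stop → unchanged [n].
/n/ (between /o/ and /b/): before a labial or velar stop, so rule 2 applies → [m].
/b/ (between /n/ and /i/): rule 1 targets it, but not word-finally → unchanged [b].
/t/ — between /i/ and /o/, between two vowels — surfaces as [ɾ] (rule 3).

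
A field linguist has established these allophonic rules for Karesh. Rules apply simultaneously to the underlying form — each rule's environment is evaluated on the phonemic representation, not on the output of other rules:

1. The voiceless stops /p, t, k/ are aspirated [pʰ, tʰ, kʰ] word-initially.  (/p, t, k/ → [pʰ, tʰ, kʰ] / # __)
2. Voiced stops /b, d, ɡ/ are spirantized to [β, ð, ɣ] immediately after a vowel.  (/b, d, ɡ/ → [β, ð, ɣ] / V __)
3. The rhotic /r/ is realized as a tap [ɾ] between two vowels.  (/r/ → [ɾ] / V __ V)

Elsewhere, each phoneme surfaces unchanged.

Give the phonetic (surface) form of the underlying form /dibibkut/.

[diβiβkut]

/d/ (word-initial) is in the target of rule 2 but the environment (immediately after a vowel) is not met → [d].
/b/ meets the environment for rule 2 (immediately after a vowel) → [β].
Rule 2 applies to /b/ (between /i/ and /k/: immediately after a vowel) → [β].
/k/ — between /b/ and /u/; rule 1 does not apply here → [k].
/t/ (word-final) fails the environment for rule 1, so it stays [t].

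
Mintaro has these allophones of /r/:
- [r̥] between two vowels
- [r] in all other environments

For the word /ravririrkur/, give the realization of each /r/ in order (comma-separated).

Occurrence 1 (position 1): no conditioning environment matches → elsewhere allophone [r].
Occurrence 2 (position 4): no conditioning environment matches → elsewhere allophone [r].
Occurrence 3 (position 6): between two vowels → [r̥].
Occurrence 4 (position 8): no conditioning environment matches → elsewhere allophone [r].
Occurrence 5 (position 11): no conditioning environment matches → elsewhere allophone [r].

[r], [r], [r̥], [r], [r]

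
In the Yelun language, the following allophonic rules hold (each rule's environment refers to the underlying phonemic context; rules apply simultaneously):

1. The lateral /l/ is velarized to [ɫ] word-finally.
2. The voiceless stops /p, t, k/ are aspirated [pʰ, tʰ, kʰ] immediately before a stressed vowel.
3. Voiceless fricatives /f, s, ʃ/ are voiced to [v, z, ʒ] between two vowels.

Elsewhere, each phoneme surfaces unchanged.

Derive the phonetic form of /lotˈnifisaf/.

/l/ (word-initial) fails the environment for rule 1, so it stays [l].
/o/ stays [o].
/t/ (between /o/ and /n/) is in the target of rule 2 but the environment (immediately before a stressed vowel) is not met → [t].
/n/ stays [n].
/i/ — not in any rule's target class → [i].
/f/ — between /i/ and /i/, between two vowels — surfaces as [v] (rule 3).
/i/ (between /f/ and /s/) is unaffected → [i].
Rule 3 applies to /s/ (between /i/ and /a/: between two vowels) → [z].
/a/ (between /s/ and /f/): no rule targets it → [a].
/f/ (word-final) is in the target of rule 3 but the environment (between two vowels) is not met → [f].

[lotˈnivizaf]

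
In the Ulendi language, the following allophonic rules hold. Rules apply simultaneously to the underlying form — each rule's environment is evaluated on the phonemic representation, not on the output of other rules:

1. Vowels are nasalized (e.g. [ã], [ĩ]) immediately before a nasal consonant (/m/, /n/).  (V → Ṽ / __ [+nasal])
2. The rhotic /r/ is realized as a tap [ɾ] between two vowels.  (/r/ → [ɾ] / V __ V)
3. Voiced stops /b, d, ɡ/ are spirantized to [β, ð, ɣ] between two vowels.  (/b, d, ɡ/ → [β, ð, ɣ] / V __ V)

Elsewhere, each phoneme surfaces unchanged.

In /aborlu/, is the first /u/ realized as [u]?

/u/ (word-final) fails the environment for rule 1, so it stays [u].
The actual realization is [u], which matches [u].

Yes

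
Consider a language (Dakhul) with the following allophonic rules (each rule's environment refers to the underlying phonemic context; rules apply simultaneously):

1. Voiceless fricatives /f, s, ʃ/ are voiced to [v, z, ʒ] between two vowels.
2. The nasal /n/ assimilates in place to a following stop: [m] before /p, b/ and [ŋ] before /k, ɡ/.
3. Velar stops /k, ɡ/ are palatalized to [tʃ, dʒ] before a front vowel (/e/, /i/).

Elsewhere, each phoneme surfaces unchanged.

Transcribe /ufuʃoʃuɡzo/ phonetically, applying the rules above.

/u/ stays [u].
/f/ — between /u/ and /u/, between two vowels — surfaces as [v] (rule 1).
/u/ (between /f/ and /ʃ/): no rule targets it → [u].
/ʃ/ meets the environment for rule 1 (between two vowels) → [ʒ].
/o/ — not in any rule's target class → [o].
/ʃ/ meets the environment for rule 1 (between two vowels) → [ʒ].
/u/ (between /ʃ/ and /ɡ/): no rule targets it → [u].
/ɡ/ — between /u/ and /z/; rule 3 does not apply here → [ɡ].
/z/ (between /ɡ/ and /o/): no rule targets it → [z].
/o/ stays [o].

[uvuʒoʒuɡzo]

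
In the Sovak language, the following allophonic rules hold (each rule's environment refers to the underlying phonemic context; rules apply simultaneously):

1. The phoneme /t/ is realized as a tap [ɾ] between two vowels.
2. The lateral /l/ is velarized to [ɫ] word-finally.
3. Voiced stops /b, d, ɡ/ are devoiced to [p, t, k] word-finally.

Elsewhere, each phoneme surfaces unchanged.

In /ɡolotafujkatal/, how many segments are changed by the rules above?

Segments that undergo a rule: /t/ → [ɾ] (rule 1); /t/ → [ɾ] (rule 1); /l/ → [ɫ] (rule 2).
All other segments surface unchanged.

3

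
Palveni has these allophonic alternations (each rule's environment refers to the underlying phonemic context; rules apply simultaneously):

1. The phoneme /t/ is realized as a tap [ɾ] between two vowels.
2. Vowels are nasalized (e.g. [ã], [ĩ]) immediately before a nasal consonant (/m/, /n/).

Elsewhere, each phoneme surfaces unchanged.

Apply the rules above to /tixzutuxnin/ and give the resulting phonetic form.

[tixzuɾuxnĩn]

/t/ (word-initial) fails the environment for rule 1, so it stays [t].
/i/ (between /t/ and /x/) is in the target of rule 2 but the environment (before a nasal consonant) is not met → [i].
/x/ stays [x].
/z/ — not in any rule's target class → [z].
/u/ (between /z/ and /t/) fails the environment for rule 2, so it stays [u].
/t/ (between /u/ and /u/) occurs between two vowels → [ɾ] by rule 1.
/u/ (between /t/ and /x/) is in the target of rule 2 but the environment (before a nasal consonant) is not met → [u].
/x/ stays [x].
/n/ (between /x/ and /i/) is unaffected → [n].
Rule 2 applies to /i/ (between /n/ and /n/: before a nasal consonant) → [ĩ].
/n/ — not in any rule's target class → [n].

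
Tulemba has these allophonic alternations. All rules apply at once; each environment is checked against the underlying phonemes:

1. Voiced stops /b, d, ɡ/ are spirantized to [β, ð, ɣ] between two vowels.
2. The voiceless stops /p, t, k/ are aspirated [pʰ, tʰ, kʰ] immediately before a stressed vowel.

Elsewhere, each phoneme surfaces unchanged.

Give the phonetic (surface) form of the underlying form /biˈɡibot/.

[biˈɣiβot]

/b/ — word-initial; rule 1 does not apply here → [b].
/ɡ/ — between /i/ and /i/, between two vowels — surfaces as [ɣ] (rule 1).
/b/ — between /i/ and /o/, between two vowels — surfaces as [β] (rule 1).
/t/ (word-final) fails the environment for rule 2, so it stays [t].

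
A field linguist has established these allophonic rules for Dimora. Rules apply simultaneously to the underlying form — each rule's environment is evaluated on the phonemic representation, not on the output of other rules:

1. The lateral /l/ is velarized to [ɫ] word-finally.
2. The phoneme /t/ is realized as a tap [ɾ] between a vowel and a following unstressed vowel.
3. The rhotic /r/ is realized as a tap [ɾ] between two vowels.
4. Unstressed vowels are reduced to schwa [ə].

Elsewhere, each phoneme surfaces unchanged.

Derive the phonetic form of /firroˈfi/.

/f/ stays [f].
/i/ — between /f/ and /r/, in an unstressed syllable — surfaces as [ə] (rule 4).
/r/ — between /i/ and /r/; rule 3 does not apply here → [r].
/r/ (between /r/ and /o/): rule 3 targets it, but not between two vowels → unchanged [r].
/o/ — between /r/ and /f/, in an unstressed syllable — surfaces as [ə] (rule 4).
/f/ stays [f].
/i/ — word-final; rule 4 does not apply here → [i].

[fərrəˈfi]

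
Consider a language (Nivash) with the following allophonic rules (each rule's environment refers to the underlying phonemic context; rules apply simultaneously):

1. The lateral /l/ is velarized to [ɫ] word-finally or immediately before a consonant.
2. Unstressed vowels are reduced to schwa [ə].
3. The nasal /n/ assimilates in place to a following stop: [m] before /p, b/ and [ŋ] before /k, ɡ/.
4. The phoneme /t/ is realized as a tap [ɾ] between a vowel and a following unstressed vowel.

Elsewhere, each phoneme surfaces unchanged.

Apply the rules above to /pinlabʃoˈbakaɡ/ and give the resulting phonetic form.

/i/ — between /p/ and /n/, in an unstressed syllable — surfaces as [ə] (rule 2).
/n/ (between /i/ and /l/) fails the environment for rule 3, so it stays [n].
/l/ — between /n/ and /a/; rule 1 does not apply here → [l].
/a/ (between /l/ and /b/): in an unstressed syllable, so rule 2 applies → [ə].
/o/ meets the environment for rule 2 (in an unstressed syllable) → [ə].
/a/ — between /b/ and /k/; rule 2 does not apply here → [a].
Rule 2 applies to /a/ (between /k/ and /ɡ/: in an unstressed syllable) → [ə].

[pənləbʃəˈbakəɡ]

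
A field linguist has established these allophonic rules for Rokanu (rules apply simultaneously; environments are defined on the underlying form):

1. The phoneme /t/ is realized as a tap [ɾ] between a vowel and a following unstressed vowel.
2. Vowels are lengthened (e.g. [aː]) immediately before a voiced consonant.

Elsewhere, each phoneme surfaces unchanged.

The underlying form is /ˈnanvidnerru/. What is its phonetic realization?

/n/ (word-initial) is unaffected → [n].
/a/ (between /n/ and /n/): before a voiced consonant, so rule 2 applies → [aː].
/n/ (between /a/ and /v/) is unaffected → [n].
/v/ (between /n/ and /i/): no rule targets it → [v].
/i/ (between /v/ and /d/): before a voiced consonant, so rule 2 applies → [iː].
/d/ — not in any rule's target class → [d].
/n/ (between /d/ and /e/) is unaffected → [n].
/e/ meets the environment for rule 2 (before a voiced consonant) → [eː].
/r/ stays [r].
/r/ (between /r/ and /u/): no rule targets it → [r].
/u/ (word-final) fails the environment for rule 2, so it stays [u].

[ˈnaːnviːdneːrru]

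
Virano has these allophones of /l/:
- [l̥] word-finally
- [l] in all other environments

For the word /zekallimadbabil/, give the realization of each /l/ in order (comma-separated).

Occurrence 1 (position 5): no conditioning environment matches → elsewhere allophone [l].
Occurrence 2 (position 6): no conditioning environment matches → elsewhere allophone [l].
Occurrence 3 (position 15): word-finally → [l̥].

[l], [l], [l̥]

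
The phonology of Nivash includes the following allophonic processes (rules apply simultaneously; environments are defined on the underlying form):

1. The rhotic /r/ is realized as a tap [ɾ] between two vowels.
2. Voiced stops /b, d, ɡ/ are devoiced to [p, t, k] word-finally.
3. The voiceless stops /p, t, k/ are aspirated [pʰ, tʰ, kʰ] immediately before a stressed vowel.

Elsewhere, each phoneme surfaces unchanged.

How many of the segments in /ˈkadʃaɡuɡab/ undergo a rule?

Segments that undergo a rule: /k/ → [kʰ] (rule 3); /b/ → [p] (rule 2).
All other segments surface unchanged.

2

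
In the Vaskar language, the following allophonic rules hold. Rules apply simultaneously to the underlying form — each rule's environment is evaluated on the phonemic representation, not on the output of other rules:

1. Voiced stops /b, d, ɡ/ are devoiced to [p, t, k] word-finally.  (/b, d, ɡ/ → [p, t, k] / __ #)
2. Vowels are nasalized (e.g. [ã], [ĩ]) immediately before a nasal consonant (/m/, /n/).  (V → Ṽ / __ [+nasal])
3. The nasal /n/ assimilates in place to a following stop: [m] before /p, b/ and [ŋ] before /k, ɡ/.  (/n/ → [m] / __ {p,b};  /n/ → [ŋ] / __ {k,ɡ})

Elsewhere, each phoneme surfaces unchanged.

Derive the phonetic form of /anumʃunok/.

[ãnũmʃũnok]

/a/ (word-initial) occurs before a nasal consonant → [ã] by rule 2.
/n/ (between /a/ and /u/) fails the environment for rule 3, so it stays [n].
/u/ — between /n/ and /m/, before a nasal consonant — surfaces as [ũ] (rule 2).
/m/ — not in any rule's target class → [m].
/ʃ/ (between /m/ and /u/): no rule targets it → [ʃ].
/u/ — between /ʃ/ and /n/, before a nasal consonant — surfaces as [ũ] (rule 2).
/n/ (between /u/ and /o/) fails the environment for rule 3, so it stays [n].
/o/ (between /n/ and /k/) fails the environment for rule 2, so it stays [o].
/k/ stays [k].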